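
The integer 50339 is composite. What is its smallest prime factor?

50339 is odd.
Digit sum 20, not divisible by 3.
Ends in 9: not divisible by 5.
7: 50339 = 7·7191 + 2
11: 50339 = 11·4576 + 3
13: 50339 = 13·3872 + 3
17: 50339 = 17·2961 + 2
19: 50339 = 19·2649 + 8
23: 50339 = 23·2188 + 15
29: 50339 = 29·1735 + 24
31: 50339 = 31·1623 + 26
37: 50339 = 37·1360 + 19
41: 50339 = 41·1227 + 32
43: 50339 = 43·1170 + 29
47: 50339 = 47·1071 + 2
53: 50339 = 53·949 + 42
59: 50339 = 59·853 + 12
61: 50339 = 61·825 + 14
67: 50339 = 67·751 + 22
71: 50339 = 71·709

71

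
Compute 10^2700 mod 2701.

10^1 ≡ 10 (mod 2701)
10^2 ≡ 10^2 = 100 ≡ 100 (mod 2701)
10^4 ≡ 100^2 = 10000 ≡ 1897 (mod 2701)
10^8 ≡ 1897^2 = 3598609 ≡ 877 (mod 2701)
10^16 ≡ 877^2 = 769129 ≡ 2045 (mod 2701)
10^32 ≡ 2045^2 = 4182025 ≡ 877 (mod 2701)
10^64 ≡ 877^2 = 769129 ≡ 2045 (mod 2701)
10^128 ≡ 2045^2 = 4182025 ≡ 877 (mod 2701)
10^256 ≡ 877^2 = 769129 ≡ 2045 (mod 2701)
10^512 ≡ 2045^2 = 4182025 ≡ 877 (mod 2701)
10^1024 ≡ 877^2 = 769129 ≡ 2045 (mod 2701)
10^2048 ≡ 2045^2 = 4182025 ≡ 877 (mod 2701)
2700 = 2048 + 512 + 128 + 8 + 4 in binary powers of 2.
So 10^2700 ≡ 877 · 877 · 877 · 877 · 1897 ≡ 2554 (mod 2701).
Since 2554 ≠ 1, base 10 is a Fermat witness: 2701 is composite.

2554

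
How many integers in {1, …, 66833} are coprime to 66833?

59904

Factor: 66833 = 13 · 53 · 97.
φ(66833) = (13−1) · (53−1) · (97−1) = 12 · 52 · 96 = 59904.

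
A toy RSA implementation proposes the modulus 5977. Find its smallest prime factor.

5977 is odd.
Digit sum 28, not divisible by 3.
Ends in 7: not divisible by 5.
7: 5977 = 7·853 + 6
11: 5977 = 11·543 + 4
13: 5977 = 13·459 + 10
17: 5977 = 17·351 + 10
19: 5977 = 19·314 + 11
23: 5977 = 23·259 + 20
29: 5977 = 29·206 + 3
31: 5977 = 31·192 + 25
37: 5977 = 37·161 + 20
41: 5977 = 41·145 + 32
43: 5977 = 43·139

43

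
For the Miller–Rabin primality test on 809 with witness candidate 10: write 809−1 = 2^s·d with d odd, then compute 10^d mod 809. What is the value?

809 − 1 = 808 = 2^3 · 101, so d = 101.
10^1 ≡ 10 (mod 809)
10^2 ≡ 10^2 = 100 ≡ 100 (mod 809)
10^4 ≡ 100^2 = 10000 ≡ 292 (mod 809)
10^8 ≡ 292^2 = 85264 ≡ 319 (mod 809)
10^16 ≡ 319^2 = 101761 ≡ 636 (mod 809)
10^32 ≡ 636^2 = 404496 ≡ 805 (mod 809)
10^64 ≡ 805^2 = 648025 ≡ 16 (mod 809)
101 = 64 + 32 + 4 + 1 in binary powers of 2.
So 10^101 ≡ 16 · 805 · 292 · 10 ≡ 808 (mod 809).
Since 10^d ≡ 808 (mod 809), base 10 does not prove 809 composite.

808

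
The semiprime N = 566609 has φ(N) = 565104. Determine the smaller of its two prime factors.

φ(n) = (p−1)(q−1) = n − (p+q) + 1, so p + q = 566609 − 565104 + 1 = 1506.
p and q are the roots of t² − 1506t + 566609 = 0.
Discriminant: 1506² − 4·566609 = 2268036 − 2266436 = 1600; √1600 = 40.
q = (1506 − 40)/2 = 733, p = (1506 + 40)/2 = 773.
Check: 733 · 773 = 566609.

733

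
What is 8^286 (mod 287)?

113

8^1 ≡ 8 (mod 287)
8^2 ≡ 8^2 = 64 ≡ 64 (mod 287)
8^4 ≡ 64^2 = 4096 ≡ 78 (mod 287)
8^8 ≡ 78^2 = 6084 ≡ 57 (mod 287)
8^16 ≡ 57^2 = 3249 ≡ 92 (mod 287)
8^32 ≡ 92^2 = 8464 ≡ 141 (mod 287)
8^64 ≡ 141^2 = 19881 ≡ 78 (mod 287)
8^128 ≡ 78^2 = 6084 ≡ 57 (mod 287)
8^256 ≡ 57^2 = 3249 ≡ 92 (mod 287)
286 = 256 + 16 + 8 + 4 + 2 in binary powers of 2.
So 8^286 ≡ 92 · 92 · 57 · 78 · 64 ≡ 113 (mod 287).
Since 113 ≠ 1, base 8 is a Fermat witness: 287 is composite.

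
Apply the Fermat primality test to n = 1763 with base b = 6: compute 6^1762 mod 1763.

651

6^1 ≡ 6 (mod 1763)
6^2 ≡ 6^2 = 36 ≡ 36 (mod 1763)
6^4 ≡ 36^2 = 1296 ≡ 1296 (mod 1763)
6^8 ≡ 1296^2 = 1679616 ≡ 1240 (mod 1763)
6^16 ≡ 1240^2 = 1537600 ≡ 264 (mod 1763)
6^32 ≡ 264^2 = 69696 ≡ 939 (mod 1763)
6^64 ≡ 939^2 = 881721 ≡ 221 (mod 1763)
6^128 ≡ 221^2 = 48841 ≡ 1240 (mod 1763)
6^256 ≡ 1240^2 = 1537600 ≡ 264 (mod 1763)
6^512 ≡ 264^2 = 69696 ≡ 939 (mod 1763)
6^1024 ≡ 939^2 = 881721 ≡ 221 (mod 1763)
1762 = 1024 + 512 + 128 + 64 + 32 + 2 in binary powers of 2.
So 6^1762 ≡ 221 · 939 · 1240 · 221 · 939 · 36 ≡ 651 (mod 1763).
Since 651 ≠ 1, base 6 is a Fermat witness: 1763 is composite.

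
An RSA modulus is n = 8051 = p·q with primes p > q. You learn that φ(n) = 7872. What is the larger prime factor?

97

φ(n) = (p−1)(q−1) = n − (p+q) + 1, so p + q = 8051 − 7872 + 1 = 180.
p and q are the roots of t² − 180t + 8051 = 0.
Discriminant: 180² − 4·8051 = 32400 − 32204 = 196; √196 = 14.
q = (180 − 14)/2 = 83, p = (180 + 14)/2 = 97.
Check: 83 · 97 = 8051.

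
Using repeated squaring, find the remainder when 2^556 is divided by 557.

1

2^1 ≡ 2 (mod 557)
2^2 ≡ 2^2 = 4 ≡ 4 (mod 557)
2^4 ≡ 4^2 = 16 ≡ 16 (mod 557)
2^8 ≡ 16^2 = 256 ≡ 256 (mod 557)
2^16 ≡ 256^2 = 65536 ≡ 367 (mod 557)
2^32 ≡ 367^2 = 134689 ≡ 452 (mod 557)
2^64 ≡ 452^2 = 204304 ≡ 442 (mod 557)
2^128 ≡ 442^2 = 195364 ≡ 414 (mod 557)
2^256 ≡ 414^2 = 171396 ≡ 397 (mod 557)
2^512 ≡ 397^2 = 157609 ≡ 535 (mod 557)
556 = 512 + 32 + 8 + 4 in binary powers of 2.
So 2^556 ≡ 535 · 452 · 256 · 16 ≡ 1 (mod 557).
Since the result is 1, base 2 gives no evidence that 557 is composite.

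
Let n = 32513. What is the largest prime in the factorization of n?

32513 = 13 · 2501
2501 = 41 · 61
61 is prime.
So 32513 = 13 · 41 · 61; the largest prime factor is 61.

61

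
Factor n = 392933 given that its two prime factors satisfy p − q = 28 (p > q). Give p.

Since p = q + 28, we have 392933 = q(q + 28), so q² + 28q − 392933 = 0.
Discriminant: 28² + 4·392933 = 784 + 1571732 = 1572516; √1572516 = 1254.
q = (−28 + 1254)/2 = 613, and p = q + 28 = 641.
Check: 613 · 641 = 392933.

641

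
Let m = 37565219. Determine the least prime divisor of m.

37565219 is odd.
Digit sum 38, not divisible by 3.
Ends in 9: not divisible by 5.
7: 37565219 = 7·5366459 + 6
11: 37565219 = 11·3415019 + 10
13: 37565219 = 13·2889632 + 3
17: 37565219 = 17·2209718 + 13
19: 37565219 = 19·1977116 + 15
23: 37565219 = 23·1633270 + 9
29: 37565219 = 29·1295352 + 11
31: 37565219 = 31·1211781 + 8
37: 37565219 = 37·1015276 + 7
41: 37565219 = 41·916224 + 35
43: 37565219 = 43·873609 + 32
47: 37565219 = 47·799259 + 46
53: 37565219 = 53·708777 + 38
59: 37565219 = 59·636698 + 37
61: 37565219 = 61·615823 + 16
67: 37565219 = 67·560674 + 61
71: 37565219 = 71·529087 + 42
73: 37565219 = 73·514592 + 3
79: 37565219 = 79·475509 + 8
83: 37565219 = 83·452593

83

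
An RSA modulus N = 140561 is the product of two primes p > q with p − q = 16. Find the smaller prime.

Since p = q + 16, we have 140561 = q(q + 16), so q² + 16q − 140561 = 0.
Discriminant: 16² + 4·140561 = 256 + 562244 = 562500; √562500 = 750.
q = (−16 + 750)/2 = 367, and p = q + 16 = 383.
Check: 367 · 383 = 140561.

367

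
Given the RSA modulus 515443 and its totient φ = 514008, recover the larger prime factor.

φ(n) = (p−1)(q−1) = n − (p+q) + 1, so p + q = 515443 − 514008 + 1 = 1436.
p and q are the roots of t² − 1436t + 515443 = 0.
Discriminant: 1436² − 4·515443 = 2062096 − 2061772 = 324; √324 = 18.
q = (1436 − 18)/2 = 709, p = (1436 + 18)/2 = 727.
Check: 709 · 727 = 515443.

727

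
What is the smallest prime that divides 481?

481 is odd.
Digit sum 13, not divisible by 3.
Ends in 1: not divisible by 5.
7: 481 = 7·68 + 5
11: 481 = 11·43 + 8
13: 481 = 13·37

13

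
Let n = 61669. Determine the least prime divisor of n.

61669 is odd.
Digit sum 28, not divisible by 3.
Ends in 9: not divisible by 5.
7: 61669 = 7·8809 + 6
11: 61669 = 11·5606 + 3
13: 61669 = 13·4743 + 10
17: 61669 = 17·3627 + 10
19: 61669 = 19·3245 + 14
23: 61669 = 23·2681 + 6
29: 61669 = 29·2126 + 15
31: 61669 = 31·1989 + 10
37: 61669 = 37·1666 + 27
41: 61669 = 41·1504 + 5
43: 61669 = 43·1434 + 7
47: 61669 = 47·1312 + 5
53: 61669 = 53·1163 + 30
59: 61669 = 59·1045 + 14
61: 61669 = 61·1010 + 59
67: 61669 = 67·920 + 29
71: 61669 = 71·868 + 41
73: 61669 = 73·844 + 57
79: 61669 = 79·780 + 49
83: 61669 = 83·743

83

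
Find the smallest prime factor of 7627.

7627 is odd.
Digit sum 22, not divisible by 3.
Ends in 7: not divisible by 5.
7: 7627 = 7·1089 + 4
11: 7627 = 11·693 + 4
13: 7627 = 13·586 + 9
17: 7627 = 17·448 + 11
19: 7627 = 19·401 + 8
23: 7627 = 23·331 + 14
29: 7627 = 29·263

29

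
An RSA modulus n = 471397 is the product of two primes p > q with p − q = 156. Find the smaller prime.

Since p = q + 156, we have 471397 = q(q + 156), so q² + 156q − 471397 = 0.
Discriminant: 156² + 4·471397 = 24336 + 1885588 = 1909924; √1909924 = 1382.
q = (−156 + 1382)/2 = 613, and p = q + 156 = 769.
Check: 613 · 769 = 471397.

613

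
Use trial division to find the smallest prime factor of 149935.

5

149935 is odd.
Digit sum 31, not divisible by 3.
Ends in 5: divisible by 5.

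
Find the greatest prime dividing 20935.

20935 = 5 · 4187
4187 = 53 · 79
79 is prime.
So 20935 = 5 · 53 · 79; the largest prime factor is 79.

79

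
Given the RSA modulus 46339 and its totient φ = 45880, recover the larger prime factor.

311

φ(n) = (p−1)(q−1) = n − (p+q) + 1, so p + q = 46339 − 45880 + 1 = 460.
p and q are the roots of t² − 460t + 46339 = 0.
Discriminant: 460² − 4·46339 = 211600 − 185356 = 26244; √26244 = 162.
q = (460 − 162)/2 = 149, p = (460 + 162)/2 = 311.
Check: 149 · 311 = 46339.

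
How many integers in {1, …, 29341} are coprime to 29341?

Factor: 29341 = 13 · 37 · 61.
φ(29341) = (13−1) · (37−1) · (61−1) = 12 · 36 · 60 = 25920.

25920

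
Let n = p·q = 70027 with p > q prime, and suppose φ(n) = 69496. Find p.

φ(n) = (p−1)(q−1) = n − (p+q) + 1, so p + q = 70027 − 69496 + 1 = 532.
p and q are the roots of t² − 532t + 70027 = 0.
Discriminant: 532² − 4·70027 = 283024 − 280108 = 2916; √2916 = 54.
q = (532 − 54)/2 = 239, p = (532 + 54)/2 = 293.
Check: 239 · 293 = 70027.

293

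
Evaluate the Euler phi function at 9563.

Factor: 9563 = 73 · 131.
φ(9563) = (73−1) · (131−1) = 72 · 130 = 9360.

9360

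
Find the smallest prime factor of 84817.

84817 is odd.
Digit sum 28, not divisible by 3.
Ends in 7: not divisible by 5.
7: 84817 = 7·12116 + 5
11: 84817 = 11·7710 + 7
13: 84817 = 13·6524 + 5
17: 84817 = 17·4989 + 4
19: 84817 = 19·4464 + 1
23: 84817 = 23·3687 + 16
29: 84817 = 29·2924 + 21
31: 84817 = 31·2736 + 1
37: 84817 = 37·2292 + 13
41: 84817 = 41·2068 + 29
43: 84817 = 43·1972 + 21
47: 84817 = 47·1804 + 29
53: 84817 = 53·1600 + 17
59: 84817 = 59·1437 + 34
61: 84817 = 61·1390 + 27
67: 84817 = 67·1265 + 62
71: 84817 = 71·1194 + 43
73: 84817 = 73·1161 + 64
79: 84817 = 79·1073 + 50
83: 84817 = 83·1021 + 74
89: 84817 = 89·953

89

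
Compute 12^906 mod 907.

1

12^1 ≡ 12 (mod 907)
12^2 ≡ 12^2 = 144 ≡ 144 (mod 907)
12^4 ≡ 144^2 = 20736 ≡ 782 (mod 907)
12^8 ≡ 782^2 = 611524 ≡ 206 (mod 907)
12^16 ≡ 206^2 = 42436 ≡ 714 (mod 907)
12^32 ≡ 714^2 = 509796 ≡ 62 (mod 907)
12^64 ≡ 62^2 = 3844 ≡ 216 (mod 907)
12^128 ≡ 216^2 = 46656 ≡ 399 (mod 907)
12^256 ≡ 399^2 = 159201 ≡ 476 (mod 907)
12^512 ≡ 476^2 = 226576 ≡ 733 (mod 907)
906 = 512 + 256 + 128 + 8 + 2 in binary powers of 2.
So 12^906 ≡ 733 · 476 · 399 · 206 · 144 ≡ 1 (mod 907).
Since the result is 1, base 12 gives no evidence that 907 is composite.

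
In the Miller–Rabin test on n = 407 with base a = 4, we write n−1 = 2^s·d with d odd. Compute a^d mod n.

284

407 − 1 = 406 = 2^1 · 203, so d = 203.
4^1 ≡ 4 (mod 407)
4^2 ≡ 4^2 = 16 ≡ 16 (mod 407)
4^4 ≡ 16^2 = 256 ≡ 256 (mod 407)
4^8 ≡ 256^2 = 65536 ≡ 9 (mod 407)
4^16 ≡ 9^2 = 81 ≡ 81 (mod 407)
4^32 ≡ 81^2 = 6561 ≡ 49 (mod 407)
4^64 ≡ 49^2 = 2401 ≡ 366 (mod 407)
4^128 ≡ 366^2 = 133956 ≡ 53 (mod 407)
203 = 128 + 64 + 8 + 2 + 1 in binary powers of 2.
So 4^203 ≡ 53 · 366 · 9 · 16 · 4 ≡ 284 (mod 407).
Squaring chain: 284; never reaches −1, so base 4 is a Miller–Rabin witness that 407 is composite.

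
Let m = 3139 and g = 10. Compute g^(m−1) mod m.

2363

10^1 ≡ 10 (mod 3139)
10^2 ≡ 10^2 = 100 ≡ 100 (mod 3139)
10^4 ≡ 100^2 = 10000 ≡ 583 (mod 3139)
10^8 ≡ 583^2 = 339889 ≡ 877 (mod 3139)
10^16 ≡ 877^2 = 769129 ≡ 74 (mod 3139)
10^32 ≡ 74^2 = 5476 ≡ 2337 (mod 3139)
10^64 ≡ 2337^2 = 5461569 ≡ 2848 (mod 3139)
10^128 ≡ 2848^2 = 8111104 ≡ 3067 (mod 3139)
10^256 ≡ 3067^2 = 9406489 ≡ 2045 (mod 3139)
10^512 ≡ 2045^2 = 4182025 ≡ 877 (mod 3139)
10^1024 ≡ 877^2 = 769129 ≡ 74 (mod 3139)
10^2048 ≡ 74^2 = 5476 ≡ 2337 (mod 3139)
3138 = 2048 + 1024 + 64 + 2 in binary powers of 2.
So 10^3138 ≡ 2337 · 74 · 2848 · 100 ≡ 2363 (mod 3139).
Since 2363 ≠ 1, base 10 is a Fermat witness: 3139 is composite.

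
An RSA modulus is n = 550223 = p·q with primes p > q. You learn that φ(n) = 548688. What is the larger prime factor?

φ(n) = (p−1)(q−1) = n − (p+q) + 1, so p + q = 550223 − 548688 + 1 = 1536.
p and q are the roots of t² − 1536t + 550223 = 0.
Discriminant: 1536² − 4·550223 = 2359296 − 2200892 = 158404; √158404 = 398.
q = (1536 − 398)/2 = 569, p = (1536 + 398)/2 = 967.
Check: 569 · 967 = 550223.

967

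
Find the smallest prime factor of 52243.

89

52243 is odd.
Digit sum 16, not divisible by 3.
Ends in 3: not divisible by 5.
7: 52243 = 7·7463 + 2
11: 52243 = 11·4749 + 4
13: 52243 = 13·4018 + 9
17: 52243 = 17·3073 + 2
19: 52243 = 19·2749 + 12
23: 52243 = 23·2271 + 10
29: 52243 = 29·1801 + 14
31: 52243 = 31·1685 + 8
37: 52243 = 37·1411 + 36
41: 52243 = 41·1274 + 9
43: 52243 = 43·1214 + 41
47: 52243 = 47·1111 + 26
53: 52243 = 53·985 + 38
59: 52243 = 59·885 + 28
61: 52243 = 61·856 + 27
67: 52243 = 67·779 + 50
71: 52243 = 71·735 + 58
73: 52243 = 73·715 + 48
79: 52243 = 79·661 + 24
83: 52243 = 83·629 + 36
89: 52243 = 89·587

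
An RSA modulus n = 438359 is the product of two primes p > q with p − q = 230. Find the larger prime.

Since p = q + 230, we have 438359 = q(q + 230), so q² + 230q − 438359 = 0.
Discriminant: 230² + 4·438359 = 52900 + 1753436 = 1806336; √1806336 = 1344.
q = (−230 + 1344)/2 = 557, and p = q + 230 = 787.
Check: 557 · 787 = 438359.

787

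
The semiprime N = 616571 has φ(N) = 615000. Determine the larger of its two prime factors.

φ(n) = (p−1)(q−1) = n − (p+q) + 1, so p + q = 616571 − 615000 + 1 = 1572.
p and q are the roots of t² − 1572t + 616571 = 0.
Discriminant: 1572² − 4·616571 = 2471184 − 2466284 = 4900; √4900 = 70.
q = (1572 − 70)/2 = 751, p = (1572 + 70)/2 = 821.
Check: 751 · 821 = 616571.

821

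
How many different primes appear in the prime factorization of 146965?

5

146965 = 5 · 29393
29393 = 7 · 4199
4199 = 13 · 323
323 = 17 · 19
146965 = 5 · 7 · 13 · 17 · 19, which has 5 distinct prime factors.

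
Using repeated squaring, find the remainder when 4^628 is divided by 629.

4^1 ≡ 4 (mod 629)
4^2 ≡ 4^2 = 16 ≡ 16 (mod 629)
4^4 ≡ 16^2 = 256 ≡ 256 (mod 629)
4^8 ≡ 256^2 = 65536 ≡ 120 (mod 629)
4^16 ≡ 120^2 = 14400 ≡ 562 (mod 629)
4^32 ≡ 562^2 = 315844 ≡ 86 (mod 629)
4^64 ≡ 86^2 = 7396 ≡ 477 (mod 629)
4^128 ≡ 477^2 = 227529 ≡ 460 (mod 629)
4^256 ≡ 460^2 = 211600 ≡ 256 (mod 629)
4^512 ≡ 256^2 = 65536 ≡ 120 (mod 629)
628 = 512 + 64 + 32 + 16 + 4 in binary powers of 2.
So 4^628 ≡ 120 · 477 · 86 · 562 · 256 ≡ 562 (mod 629).
Since 562 ≠ 1, base 4 is a Fermat witness: 629 is composite.

562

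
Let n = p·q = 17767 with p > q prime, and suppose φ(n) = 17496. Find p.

φ(n) = (p−1)(q−1) = n − (p+q) + 1, so p + q = 17767 − 17496 + 1 = 272.
p and q are the roots of t² − 272t + 17767 = 0.
Discriminant: 272² − 4·17767 = 73984 − 71068 = 2916; √2916 = 54.
q = (272 − 54)/2 = 109, p = (272 + 54)/2 = 163.
Check: 109 · 163 = 17767.

163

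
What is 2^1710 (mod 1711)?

2^1 ≡ 2 (mod 1711)
2^2 ≡ 2^2 = 4 ≡ 4 (mod 1711)
2^4 ≡ 4^2 = 16 ≡ 16 (mod 1711)
2^8 ≡ 16^2 = 256 ≡ 256 (mod 1711)
2^16 ≡ 256^2 = 65536 ≡ 518 (mod 1711)
2^32 ≡ 518^2 = 268324 ≡ 1408 (mod 1711)
2^64 ≡ 1408^2 = 1982464 ≡ 1126 (mod 1711)
2^128 ≡ 1126^2 = 1267876 ≡ 25 (mod 1711)
2^256 ≡ 25^2 = 625 ≡ 625 (mod 1711)
2^512 ≡ 625^2 = 390625 ≡ 517 (mod 1711)
2^1024 ≡ 517^2 = 267289 ≡ 373 (mod 1711)
1710 = 1024 + 512 + 128 + 32 + 8 + 4 + 2 in binary powers of 2.
So 2^1710 ≡ 373 · 517 · 25 · 1408 · 256 · 16 · 4 ≡ 265 (mod 1711).
Since 265 ≠ 1, base 2 is a Fermat witness: 1711 is composite.

265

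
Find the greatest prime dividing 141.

141 = 3 · 47
47 is prime.
So 141 = 3 · 47; the largest prime factor is 47.

47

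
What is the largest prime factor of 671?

61

671 = 11 · 61
61 is prime.
So 671 = 11 · 61; the largest prime factor is 61.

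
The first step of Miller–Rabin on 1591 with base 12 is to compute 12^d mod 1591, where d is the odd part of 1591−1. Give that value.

285

1591 − 1 = 1590 = 2^1 · 795, so d = 795.
12^1 ≡ 12 (mod 1591)
12^2 ≡ 12^2 = 144 ≡ 144 (mod 1591)
12^4 ≡ 144^2 = 20736 ≡ 53 (mod 1591)
12^8 ≡ 53^2 = 2809 ≡ 1218 (mod 1591)
12^16 ≡ 1218^2 = 1483524 ≡ 712 (mod 1591)
12^32 ≡ 712^2 = 506944 ≡ 1006 (mod 1591)
12^64 ≡ 1006^2 = 1012036 ≡ 160 (mod 1591)
12^128 ≡ 160^2 = 25600 ≡ 144 (mod 1591)
12^256 ≡ 144^2 = 20736 ≡ 53 (mod 1591)
12^512 ≡ 53^2 = 2809 ≡ 1218 (mod 1591)
795 = 512 + 256 + 16 + 8 + 2 + 1 in binary powers of 2.
So 12^795 ≡ 1218 · 53 · 712 · 1218 · 144 · 12 ≡ 285 (mod 1591).
Squaring chain: 285; never reaches −1, so base 12 is a Miller–Rabin witness that 1591 is composite.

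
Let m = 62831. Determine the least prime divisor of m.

83

62831 is odd.
Digit sum 20, not divisible by 3.
Ends in 1: not divisible by 5.
7: 62831 = 7·8975 + 6
11: 62831 = 11·5711 + 10
13: 62831 = 13·4833 + 2
17: 62831 = 17·3695 + 16
19: 62831 = 19·3306 + 17
23: 62831 = 23·2731 + 18
29: 62831 = 29·2166 + 17
31: 62831 = 31·2026 + 25
37: 62831 = 37·1698 + 5
41: 62831 = 41·1532 + 19
43: 62831 = 43·1461 + 8
47: 62831 = 47·1336 + 39
53: 62831 = 53·1185 + 26
59: 62831 = 59·1064 + 55
61: 62831 = 61·1030 + 1
67: 62831 = 67·937 + 52
71: 62831 = 71·884 + 67
73: 62831 = 73·860 + 51
79: 62831 = 79·795 + 26
83: 62831 = 83·757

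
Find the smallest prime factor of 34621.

34621 is odd.
Digit sum 16, not divisible by 3.
Ends in 1: not divisible by 5.
7: 34621 = 7·4945 + 6
11: 34621 = 11·3147 + 4
13: 34621 = 13·2663 + 2
17: 34621 = 17·2036 + 9
19: 34621 = 19·1822 + 3
23: 34621 = 23·1505 + 6
29: 34621 = 29·1193 + 24
31: 34621 = 31·1116 + 25
37: 34621 = 37·935 + 26
41: 34621 = 41·844 + 17
43: 34621 = 43·805 + 6
47: 34621 = 47·736 + 29
53: 34621 = 53·653 + 12
59: 34621 = 59·586 + 47
61: 34621 = 61·567 + 34
67: 34621 = 67·516 + 49
71: 34621 = 71·487 + 44
73: 34621 = 73·474 + 19
79: 34621 = 79·438 + 19
83: 34621 = 83·417 + 10
89: 34621 = 89·389

89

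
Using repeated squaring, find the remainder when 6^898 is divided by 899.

6^1 ≡ 6 (mod 899)
6^2 ≡ 6^2 = 36 ≡ 36 (mod 899)
6^4 ≡ 36^2 = 1296 ≡ 397 (mod 899)
6^8 ≡ 397^2 = 157609 ≡ 284 (mod 899)
6^16 ≡ 284^2 = 80656 ≡ 645 (mod 899)
6^32 ≡ 645^2 = 416025 ≡ 687 (mod 899)
6^64 ≡ 687^2 = 471969 ≡ 893 (mod 899)
6^128 ≡ 893^2 = 797449 ≡ 36 (mod 899)
6^256 ≡ 36^2 = 1296 ≡ 397 (mod 899)
6^512 ≡ 397^2 = 157609 ≡ 284 (mod 899)
898 = 512 + 256 + 128 + 2 in binary powers of 2.
So 6^898 ≡ 284 · 397 · 36 · 36 ≡ 645 (mod 899).
Since 645 ≠ 1, base 6 is a Fermat witness: 899 is composite.

645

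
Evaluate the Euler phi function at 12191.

11952

Factor: 12191 = 73 · 167.
φ(12191) = (73−1) · (167−1) = 72 · 166 = 11952.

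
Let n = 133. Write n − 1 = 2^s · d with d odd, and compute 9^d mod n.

106

133 − 1 = 132 = 2^2 · 33, so d = 33.
9^1 ≡ 9 (mod 133)
9^2 ≡ 9^2 = 81 ≡ 81 (mod 133)
9^4 ≡ 81^2 = 6561 ≡ 44 (mod 133)
9^8 ≡ 44^2 = 1936 ≡ 74 (mod 133)
9^16 ≡ 74^2 = 5476 ≡ 23 (mod 133)
9^32 ≡ 23^2 = 529 ≡ 130 (mod 133)
33 = 32 + 1 in binary powers of 2.
So 9^33 ≡ 130 · 9 ≡ 106 (mod 133).
Squaring chain: 106 → 64; never reaches −1, so base 9 is a Miller–Rabin witness that 133 is composite.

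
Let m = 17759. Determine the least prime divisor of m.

7

17759 is odd.
Digit sum 29, not divisible by 3.
Ends in 9: not divisible by 5.
7: 17759 = 7·2537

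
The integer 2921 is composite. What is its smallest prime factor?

2921 is odd.
Digit sum 14, not divisible by 3.
Ends in 1: not divisible by 5.
7: 2921 = 7·417 + 2
11: 2921 = 11·265 + 6
13: 2921 = 13·224 + 9
17: 2921 = 17·171 + 14
19: 2921 = 19·153 + 14
23: 2921 = 23·127

23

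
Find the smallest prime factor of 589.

19

589 is odd.
Digit sum 22, not divisible by 3.
Ends in 9: not divisible by 5.
7: 589 = 7·84 + 1
11: 589 = 11·53 + 6
13: 589 = 13·45 + 4
17: 589 = 17·34 + 11
19: 589 = 19·31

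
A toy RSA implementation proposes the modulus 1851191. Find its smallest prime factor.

1851191 is odd.
Digit sum 26, not divisible by 3.
Ends in 1: not divisible by 5.
7: 1851191 = 7·264455 + 6
11: 1851191 = 11·168290 + 1
13: 1851191 = 13·142399 + 4
17: 1851191 = 17·108893 + 10
19: 1851191 = 19·97431 + 2
23: 1851191 = 23·80486 + 13
29: 1851191 = 29·63834 + 5
31: 1851191 = 31·59715 + 26
37: 1851191 = 37·50032 + 7
41: 1851191 = 41·45151

41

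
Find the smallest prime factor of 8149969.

53

8149969 is odd.
Digit sum 46, not divisible by 3.
Ends in 9: not divisible by 5.
7: 8149969 = 7·1164281 + 2
11: 8149969 = 11·740906 + 3
13: 8149969 = 13·626920 + 9
17: 8149969 = 17·479409 + 16
19: 8149969 = 19·428945 + 14
23: 8149969 = 23·354346 + 11
29: 8149969 = 29·281033 + 12
31: 8149969 = 31·262902 + 7
37: 8149969 = 37·220269 + 16
41: 8149969 = 41·198779 + 30
43: 8149969 = 43·189534 + 7
47: 8149969 = 47·173403 + 28
53: 8149969 = 53·153773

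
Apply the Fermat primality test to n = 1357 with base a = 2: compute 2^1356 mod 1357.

997

2^1 ≡ 2 (mod 1357)
2^2 ≡ 2^2 = 4 ≡ 4 (mod 1357)
2^4 ≡ 4^2 = 16 ≡ 16 (mod 1357)
2^8 ≡ 16^2 = 256 ≡ 256 (mod 1357)
2^16 ≡ 256^2 = 65536 ≡ 400 (mod 1357)
2^32 ≡ 400^2 = 160000 ≡ 1231 (mod 1357)
2^64 ≡ 1231^2 = 1515361 ≡ 949 (mod 1357)
2^128 ≡ 949^2 = 900601 ≡ 910 (mod 1357)
2^256 ≡ 910^2 = 828100 ≡ 330 (mod 1357)
2^512 ≡ 330^2 = 108900 ≡ 340 (mod 1357)
2^1024 ≡ 340^2 = 115600 ≡ 255 (mod 1357)
1356 = 1024 + 256 + 64 + 8 + 4 in binary powers of 2.
So 2^1356 ≡ 255 · 330 · 949 · 256 · 16 ≡ 997 (mod 1357).
Since 997 ≠ 1, base 2 is a Fermat witness: 1357 is composite.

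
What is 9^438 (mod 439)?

1

9^1 ≡ 9 (mod 439)
9^2 ≡ 9^2 = 81 ≡ 81 (mod 439)
9^4 ≡ 81^2 = 6561 ≡ 415 (mod 439)
9^8 ≡ 415^2 = 172225 ≡ 137 (mod 439)
9^16 ≡ 137^2 = 18769 ≡ 331 (mod 439)
9^32 ≡ 331^2 = 109561 ≡ 250 (mod 439)
9^64 ≡ 250^2 = 62500 ≡ 162 (mod 439)
9^128 ≡ 162^2 = 26244 ≡ 343 (mod 439)
9^256 ≡ 343^2 = 117649 ≡ 436 (mod 439)
438 = 256 + 128 + 32 + 16 + 4 + 2 in binary powers of 2.
So 9^438 ≡ 436 · 343 · 250 · 331 · 415 · 81 ≡ 1 (mod 439).
Since the result is 1, base 9 gives no evidence that 439 is composite.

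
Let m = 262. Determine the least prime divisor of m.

2

262 is even: 2 divides it.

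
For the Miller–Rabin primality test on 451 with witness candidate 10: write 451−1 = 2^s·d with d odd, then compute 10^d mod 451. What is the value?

451 − 1 = 450 = 2^1 · 225, so d = 225.
10^1 ≡ 10 (mod 451)
10^2 ≡ 10^2 = 100 ≡ 100 (mod 451)
10^4 ≡ 100^2 = 10000 ≡ 78 (mod 451)
10^8 ≡ 78^2 = 6084 ≡ 221 (mod 451)
10^16 ≡ 221^2 = 48841 ≡ 133 (mod 451)
10^32 ≡ 133^2 = 17689 ≡ 100 (mod 451)
10^64 ≡ 100^2 = 10000 ≡ 78 (mod 451)
10^128 ≡ 78^2 = 6084 ≡ 221 (mod 451)
225 = 128 + 64 + 32 + 1 in binary powers of 2.
So 10^225 ≡ 221 · 78 · 100 · 10 ≡ 329 (mod 451).
Squaring chain: 329; never reaches −1, so base 10 is a Miller–Rabin witness that 451 is composite.

329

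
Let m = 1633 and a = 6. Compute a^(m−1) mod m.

1549

6^1 ≡ 6 (mod 1633)
6^2 ≡ 6^2 = 36 ≡ 36 (mod 1633)
6^4 ≡ 36^2 = 1296 ≡ 1296 (mod 1633)
6^8 ≡ 1296^2 = 1679616 ≡ 892 (mod 1633)
6^16 ≡ 892^2 = 795664 ≡ 393 (mod 1633)
6^32 ≡ 393^2 = 154449 ≡ 947 (mod 1633)
6^64 ≡ 947^2 = 896809 ≡ 292 (mod 1633)
6^128 ≡ 292^2 = 85264 ≡ 348 (mod 1633)
6^256 ≡ 348^2 = 121104 ≡ 262 (mod 1633)
6^512 ≡ 262^2 = 68644 ≡ 58 (mod 1633)
6^1024 ≡ 58^2 = 3364 ≡ 98 (mod 1633)
1632 = 1024 + 512 + 64 + 32 in binary powers of 2.
So 6^1632 ≡ 98 · 58 · 292 · 947 ≡ 1549 (mod 1633).
Since 1549 ≠ 1, base 6 is a Fermat witness: 1633 is composite.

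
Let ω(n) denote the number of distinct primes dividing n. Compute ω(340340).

340340 = 2^2 · 85085
85085 = 5 · 17017
17017 = 7 · 2431
2431 = 11 · 221
221 = 13 · 17
340340 = 2^2 · 5 · 7 · 11 · 13 · 17, which has 6 distinct prime factors.

6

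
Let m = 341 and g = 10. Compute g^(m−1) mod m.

67

10^1 ≡ 10 (mod 341)
10^2 ≡ 10^2 = 100 ≡ 100 (mod 341)
10^4 ≡ 100^2 = 10000 ≡ 111 (mod 341)
10^8 ≡ 111^2 = 12321 ≡ 45 (mod 341)
10^16 ≡ 45^2 = 2025 ≡ 320 (mod 341)
10^32 ≡ 320^2 = 102400 ≡ 100 (mod 341)
10^64 ≡ 100^2 = 10000 ≡ 111 (mod 341)
10^128 ≡ 111^2 = 12321 ≡ 45 (mod 341)
10^256 ≡ 45^2 = 2025 ≡ 320 (mod 341)
340 = 256 + 64 + 16 + 4 in binary powers of 2.
So 10^340 ≡ 320 · 111 · 320 · 111 ≡ 67 (mod 341).
Since 67 ≠ 1, base 10 is a Fermat witness: 341 is composite.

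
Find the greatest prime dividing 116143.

116143 = 37 · 3139
3139 = 43 · 73
73 is prime.
So 116143 = 37 · 43 · 73; the largest prime factor is 73.

73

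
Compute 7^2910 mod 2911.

7^1 ≡ 7 (mod 2911)
7^2 ≡ 7^2 = 49 ≡ 49 (mod 2911)
7^4 ≡ 49^2 = 2401 ≡ 2401 (mod 2911)
7^8 ≡ 2401^2 = 5764801 ≡ 1021 (mod 2911)
7^16 ≡ 1021^2 = 1042441 ≡ 303 (mod 2911)
7^32 ≡ 303^2 = 91809 ≡ 1568 (mod 2911)
7^64 ≡ 1568^2 = 2458624 ≡ 1740 (mod 2911)
7^128 ≡ 1740^2 = 3027600 ≡ 160 (mod 2911)
7^256 ≡ 160^2 = 25600 ≡ 2312 (mod 2911)
7^512 ≡ 2312^2 = 5345344 ≡ 748 (mod 2911)
7^1024 ≡ 748^2 = 559504 ≡ 592 (mod 2911)
7^2048 ≡ 592^2 = 350464 ≡ 1144 (mod 2911)
2910 = 2048 + 512 + 256 + 64 + 16 + 8 + 4 + 2 in binary powers of 2.
So 7^2910 ≡ 1144 · 748 · 2312 · 1740 · 303 · 1021 · 2401 · 49 ≡ 1795 (mod 2911).
Since 1795 ≠ 1, base 7 is a Fermat witness: 2911 is composite.

1795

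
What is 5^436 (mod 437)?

5^1 ≡ 5 (mod 437)
5^2 ≡ 5^2 = 25 ≡ 25 (mod 437)
5^4 ≡ 25^2 = 625 ≡ 188 (mod 437)
5^8 ≡ 188^2 = 35344 ≡ 384 (mod 437)
5^16 ≡ 384^2 = 147456 ≡ 187 (mod 437)
5^32 ≡ 187^2 = 34969 ≡ 9 (mod 437)
5^64 ≡ 9^2 = 81 ≡ 81 (mod 437)
5^128 ≡ 81^2 = 6561 ≡ 6 (mod 437)
5^256 ≡ 6^2 = 36 ≡ 36 (mod 437)
436 = 256 + 128 + 32 + 16 + 4 in binary powers of 2.
So 5^436 ≡ 36 · 6 · 9 · 187 · 188 ≡ 397 (mod 437).
Since 397 ≠ 1, base 5 is a Fermat witness: 437 is composite.

397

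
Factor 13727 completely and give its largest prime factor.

13727 = 7 · 1961
1961 = 37 · 53
53 is prime.
So 13727 = 7 · 37 · 53; the largest prime factor is 53.

53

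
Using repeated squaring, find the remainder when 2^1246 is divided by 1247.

2^1 ≡ 2 (mod 1247)
2^2 ≡ 2^2 = 4 ≡ 4 (mod 1247)
2^4 ≡ 4^2 = 16 ≡ 16 (mod 1247)
2^8 ≡ 16^2 = 256 ≡ 256 (mod 1247)
2^16 ≡ 256^2 = 65536 ≡ 692 (mod 1247)
2^32 ≡ 692^2 = 478864 ≡ 16 (mod 1247)
2^64 ≡ 16^2 = 256 ≡ 256 (mod 1247)
2^128 ≡ 256^2 = 65536 ≡ 692 (mod 1247)
2^256 ≡ 692^2 = 478864 ≡ 16 (mod 1247)
2^512 ≡ 16^2 = 256 ≡ 256 (mod 1247)
2^1024 ≡ 256^2 = 65536 ≡ 692 (mod 1247)
1246 = 1024 + 128 + 64 + 16 + 8 + 4 + 2 in binary powers of 2.
So 2^1246 ≡ 692 · 692 · 256 · 692 · 256 · 16 · 4 ≡ 173 (mod 1247).
Since 173 ≠ 1, base 2 is a Fermat witness: 1247 is composite.

173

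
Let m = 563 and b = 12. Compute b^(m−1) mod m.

1

12^1 ≡ 12 (mod 563)
12^2 ≡ 12^2 = 144 ≡ 144 (mod 563)
12^4 ≡ 144^2 = 20736 ≡ 468 (mod 563)
12^8 ≡ 468^2 = 219024 ≡ 17 (mod 563)
12^16 ≡ 17^2 = 289 ≡ 289 (mod 563)
12^32 ≡ 289^2 = 83521 ≡ 197 (mod 563)
12^64 ≡ 197^2 = 38809 ≡ 525 (mod 563)
12^128 ≡ 525^2 = 275625 ≡ 318 (mod 563)
12^256 ≡ 318^2 = 101124 ≡ 347 (mod 563)
12^512 ≡ 347^2 = 120409 ≡ 490 (mod 563)
562 = 512 + 32 + 16 + 2 in binary powers of 2.
So 12^562 ≡ 490 · 197 · 289 · 144 ≡ 1 (mod 563).
Since the result is 1, base 12 gives no evidence that 563 is composite.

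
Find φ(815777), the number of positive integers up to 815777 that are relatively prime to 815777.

784000

Factor: 815777 = 41 · 101 · 197.
φ(815777) = (41−1) · (101−1) · (197−1) = 40 · 100 · 196 = 784000.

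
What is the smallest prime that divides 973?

7

973 is odd.
Digit sum 19, not divisible by 3.
Ends in 3: not divisible by 5.
7: 973 = 7·139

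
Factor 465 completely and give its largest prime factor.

465 = 3 · 155
155 = 5 · 31
31 is prime.
So 465 = 3 · 5 · 31; the largest prime factor is 31.

31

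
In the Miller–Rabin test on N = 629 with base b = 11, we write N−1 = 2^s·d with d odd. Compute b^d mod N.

381

629 − 1 = 628 = 2^2 · 157, so d = 157.
11^1 ≡ 11 (mod 629)
11^2 ≡ 11^2 = 121 ≡ 121 (mod 629)
11^4 ≡ 121^2 = 14641 ≡ 174 (mod 629)
11^8 ≡ 174^2 = 30276 ≡ 84 (mod 629)
11^16 ≡ 84^2 = 7056 ≡ 137 (mod 629)
11^32 ≡ 137^2 = 18769 ≡ 528 (mod 629)
11^64 ≡ 528^2 = 278784 ≡ 137 (mod 629)
11^128 ≡ 137^2 = 18769 ≡ 528 (mod 629)
157 = 128 + 16 + 8 + 4 + 1 in binary powers of 2.
So 11^157 ≡ 528 · 137 · 84 · 174 · 11 ≡ 381 (mod 629).
Squaring chain: 381 → 491; never reaches −1, so base 11 is a Miller–Rabin witness that 629 is composite.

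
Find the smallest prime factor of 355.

5

355 is odd.
Digit sum 13, not divisible by 3.
Ends in 5: divisible by 5.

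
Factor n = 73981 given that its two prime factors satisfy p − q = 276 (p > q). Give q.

167

Since p = q + 276, we have 73981 = q(q + 276), so q² + 276q − 73981 = 0.
Discriminant: 276² + 4·73981 = 76176 + 295924 = 372100; √372100 = 610.
q = (−276 + 610)/2 = 167, and p = q + 276 = 443.
Check: 167 · 443 = 73981.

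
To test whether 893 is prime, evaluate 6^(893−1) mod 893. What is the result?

291

6^1 ≡ 6 (mod 893)
6^2 ≡ 6^2 = 36 ≡ 36 (mod 893)
6^4 ≡ 36^2 = 1296 ≡ 403 (mod 893)
6^8 ≡ 403^2 = 162409 ≡ 776 (mod 893)
6^16 ≡ 776^2 = 602176 ≡ 294 (mod 893)
6^32 ≡ 294^2 = 86436 ≡ 708 (mod 893)
6^64 ≡ 708^2 = 501264 ≡ 291 (mod 893)
6^128 ≡ 291^2 = 84681 ≡ 739 (mod 893)
6^256 ≡ 739^2 = 546121 ≡ 498 (mod 893)
6^512 ≡ 498^2 = 248004 ≡ 643 (mod 893)
892 = 512 + 256 + 64 + 32 + 16 + 8 + 4 in binary powers of 2.
So 6^892 ≡ 643 · 498 · 291 · 708 · 294 · 776 · 403 ≡ 291 (mod 893).
Since 291 ≠ 1, base 6 is a Fermat witness: 893 is composite.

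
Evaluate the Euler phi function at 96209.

89056

Factor: 96209 = 23 · 47 · 89.
φ(96209) = (23−1) · (47−1) · (89−1) = 22 · 46 · 88 = 89056.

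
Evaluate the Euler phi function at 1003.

928

Factor: 1003 = 17 · 59.
φ(1003) = (17−1) · (59−1) = 16 · 58 = 928.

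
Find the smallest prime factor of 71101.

97

71101 is odd.
Digit sum 10, not divisible by 3.
Ends in 1: not divisible by 5.
7: 71101 = 7·10157 + 2
11: 71101 = 11·6463 + 8
13: 71101 = 13·5469 + 4
17: 71101 = 17·4182 + 7
19: 71101 = 19·3742 + 3
23: 71101 = 23·3091 + 8
29: 71101 = 29·2451 + 22
31: 71101 = 31·2293 + 18
37: 71101 = 37·1921 + 24
41: 71101 = 41·1734 + 7
43: 71101 = 43·1653 + 22
47: 71101 = 47·1512 + 37
53: 71101 = 53·1341 + 28
59: 71101 = 59·1205 + 6
61: 71101 = 61·1165 + 36
67: 71101 = 67·1061 + 14
71: 71101 = 71·1001 + 30
73: 71101 = 73·973 + 72
79: 71101 = 79·900 + 1
83: 71101 = 83·856 + 53
89: 71101 = 89·798 + 79
97: 71101 = 97·733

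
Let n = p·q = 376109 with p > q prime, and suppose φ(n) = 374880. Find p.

661

φ(n) = (p−1)(q−1) = n − (p+q) + 1, so p + q = 376109 − 374880 + 1 = 1230.
p and q are the roots of t² − 1230t + 376109 = 0.
Discriminant: 1230² − 4·376109 = 1512900 − 1504436 = 8464; √8464 = 92.
q = (1230 − 92)/2 = 569, p = (1230 + 92)/2 = 661.
Check: 569 · 661 = 376109.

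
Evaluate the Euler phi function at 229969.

218400

Factor: 229969 = 41 · 71 · 79.
φ(229969) = (41−1) · (71−1) · (79−1) = 40 · 70 · 78 = 218400.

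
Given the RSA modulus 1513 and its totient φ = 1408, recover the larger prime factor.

89

φ(n) = (p−1)(q−1) = n − (p+q) + 1, so p + q = 1513 − 1408 + 1 = 106.
p and q are the roots of t² − 106t + 1513 = 0.
Discriminant: 106² − 4·1513 = 11236 − 6052 = 5184; √5184 = 72.
q = (106 − 72)/2 = 17, p = (106 + 72)/2 = 89.
Check: 17 · 89 = 1513.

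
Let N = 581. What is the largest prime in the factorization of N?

83

581 = 7 · 83
83 is prime.
So 581 = 7 · 83; the largest prime factor is 83.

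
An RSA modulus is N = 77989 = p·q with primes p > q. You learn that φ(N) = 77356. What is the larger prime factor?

467

φ(n) = (p−1)(q−1) = n − (p+q) + 1, so p + q = 77989 − 77356 + 1 = 634.
p and q are the roots of t² − 634t + 77989 = 0.
Discriminant: 634² − 4·77989 = 401956 − 311956 = 90000; √90000 = 300.
q = (634 − 300)/2 = 167, p = (634 + 300)/2 = 467.
Check: 167 · 467 = 77989.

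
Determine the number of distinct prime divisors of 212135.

5

212135 = 5 · 42427
42427 = 7 · 6061
6061 = 11 · 551
551 = 19 · 29
212135 = 5 · 7 · 11 · 19 · 29, which has 5 distinct prime factors.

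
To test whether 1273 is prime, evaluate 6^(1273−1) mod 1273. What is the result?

6^1 ≡ 6 (mod 1273)
6^2 ≡ 6^2 = 36 ≡ 36 (mod 1273)
6^4 ≡ 36^2 = 1296 ≡ 23 (mod 1273)
6^8 ≡ 23^2 = 529 ≡ 529 (mod 1273)
6^16 ≡ 529^2 = 279841 ≡ 1054 (mod 1273)
6^32 ≡ 1054^2 = 1110916 ≡ 860 (mod 1273)
6^64 ≡ 860^2 = 739600 ≡ 1260 (mod 1273)
6^128 ≡ 1260^2 = 1587600 ≡ 169 (mod 1273)
6^256 ≡ 169^2 = 28561 ≡ 555 (mod 1273)
6^512 ≡ 555^2 = 308025 ≡ 1232 (mod 1273)
6^1024 ≡ 1232^2 = 1517824 ≡ 408 (mod 1273)
1272 = 1024 + 128 + 64 + 32 + 16 + 8 in binary powers of 2.
So 6^1272 ≡ 408 · 169 · 1260 · 860 · 1054 · 529 ≡ 558 (mod 1273).
Since 558 ≠ 1, base 6 is a Fermat witness: 1273 is composite.

558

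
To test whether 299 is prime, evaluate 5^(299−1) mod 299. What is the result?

64

5^1 ≡ 5 (mod 299)
5^2 ≡ 5^2 = 25 ≡ 25 (mod 299)
5^4 ≡ 25^2 = 625 ≡ 27 (mod 299)
5^8 ≡ 27^2 = 729 ≡ 131 (mod 299)
5^16 ≡ 131^2 = 17161 ≡ 118 (mod 299)
5^32 ≡ 118^2 = 13924 ≡ 170 (mod 299)
5^64 ≡ 170^2 = 28900 ≡ 196 (mod 299)
5^128 ≡ 196^2 = 38416 ≡ 144 (mod 299)
5^256 ≡ 144^2 = 20736 ≡ 105 (mod 299)
298 = 256 + 32 + 8 + 2 in binary powers of 2.
So 5^298 ≡ 105 · 170 · 131 · 25 ≡ 64 (mod 299).
Since 64 ≠ 1, base 5 is a Fermat witness: 299 is composite.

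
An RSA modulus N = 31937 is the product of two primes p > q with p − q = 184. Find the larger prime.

Since p = q + 184, we have 31937 = q(q + 184), so q² + 184q − 31937 = 0.
Discriminant: 184² + 4·31937 = 33856 + 127748 = 161604; √161604 = 402.
q = (−184 + 402)/2 = 109, and p = q + 184 = 293.
Check: 109 · 293 = 31937.

293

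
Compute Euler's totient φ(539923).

Factor: 539923 = 19 · 157 · 181.
φ(539923) = (19−1) · (157−1) · (181−1) = 18 · 156 · 180 = 505440.

505440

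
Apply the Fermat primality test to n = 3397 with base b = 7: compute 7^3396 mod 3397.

3054

7^1 ≡ 7 (mod 3397)
7^2 ≡ 7^2 = 49 ≡ 49 (mod 3397)
7^4 ≡ 49^2 = 2401 ≡ 2401 (mod 3397)
7^8 ≡ 2401^2 = 5764801 ≡ 92 (mod 3397)
7^16 ≡ 92^2 = 8464 ≡ 1670 (mod 3397)
7^32 ≡ 1670^2 = 2788900 ≡ 3360 (mod 3397)
7^64 ≡ 3360^2 = 11289600 ≡ 1369 (mod 3397)
7^128 ≡ 1369^2 = 1874161 ≡ 2414 (mod 3397)
7^256 ≡ 2414^2 = 5827396 ≡ 1541 (mod 3397)
7^512 ≡ 1541^2 = 2374681 ≡ 178 (mod 3397)
7^1024 ≡ 178^2 = 31684 ≡ 1111 (mod 3397)
7^2048 ≡ 1111^2 = 1234321 ≡ 1210 (mod 3397)
3396 = 2048 + 1024 + 256 + 64 + 4 in binary powers of 2.
So 7^3396 ≡ 1210 · 1111 · 1541 · 1369 · 2401 ≡ 3054 (mod 3397).
Since 3054 ≠ 1, base 7 is a Fermat witness: 3397 is composite.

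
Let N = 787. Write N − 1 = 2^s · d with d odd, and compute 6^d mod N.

1

787 − 1 = 786 = 2^1 · 393, so d = 393.
6^1 ≡ 6 (mod 787)
6^2 ≡ 6^2 = 36 ≡ 36 (mod 787)
6^4 ≡ 36^2 = 1296 ≡ 509 (mod 787)
6^8 ≡ 509^2 = 259081 ≡ 158 (mod 787)
6^16 ≡ 158^2 = 24964 ≡ 567 (mod 787)
6^32 ≡ 567^2 = 321489 ≡ 393 (mod 787)
6^64 ≡ 393^2 = 154449 ≡ 197 (mod 787)
6^128 ≡ 197^2 = 38809 ≡ 246 (mod 787)
6^256 ≡ 246^2 = 60516 ≡ 704 (mod 787)
393 = 256 + 128 + 8 + 1 in binary powers of 2.
So 6^393 ≡ 704 · 246 · 158 · 6 ≡ 1 (mod 787).
Since 6^d ≡ 1 (mod 787), base 6 does not prove 787 composite.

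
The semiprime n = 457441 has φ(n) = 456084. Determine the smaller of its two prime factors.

φ(n) = (p−1)(q−1) = n − (p+q) + 1, so p + q = 457441 − 456084 + 1 = 1358.
p and q are the roots of t² − 1358t + 457441 = 0.
Discriminant: 1358² − 4·457441 = 1844164 − 1829764 = 14400; √14400 = 120.
q = (1358 − 120)/2 = 619, p = (1358 + 120)/2 = 739.
Check: 619 · 739 = 457441.

619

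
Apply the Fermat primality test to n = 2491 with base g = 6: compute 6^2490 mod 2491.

1865

6^1 ≡ 6 (mod 2491)
6^2 ≡ 6^2 = 36 ≡ 36 (mod 2491)
6^4 ≡ 36^2 = 1296 ≡ 1296 (mod 2491)
6^8 ≡ 1296^2 = 1679616 ≡ 682 (mod 2491)
6^16 ≡ 682^2 = 465124 ≡ 1798 (mod 2491)
6^32 ≡ 1798^2 = 3232804 ≡ 1977 (mod 2491)
6^64 ≡ 1977^2 = 3908529 ≡ 150 (mod 2491)
6^128 ≡ 150^2 = 22500 ≡ 81 (mod 2491)
6^256 ≡ 81^2 = 6561 ≡ 1579 (mod 2491)
6^512 ≡ 1579^2 = 2493241 ≡ 2241 (mod 2491)
6^1024 ≡ 2241^2 = 5022081 ≡ 225 (mod 2491)
6^2048 ≡ 225^2 = 50625 ≡ 805 (mod 2491)
2490 = 2048 + 256 + 128 + 32 + 16 + 8 + 2 in binary powers of 2.
So 6^2490 ≡ 805 · 1579 · 81 · 1977 · 1798 · 682 · 36 ≡ 1865 (mod 2491).
Since 1865 ≠ 1, base 6 is a Fermat witness: 2491 is composite.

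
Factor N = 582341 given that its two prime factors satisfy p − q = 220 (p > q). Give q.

661

Since p = q + 220, we have 582341 = q(q + 220), so q² + 220q − 582341 = 0.
Discriminant: 220² + 4·582341 = 48400 + 2329364 = 2377764; √2377764 = 1542.
q = (−220 + 1542)/2 = 661, and p = q + 220 = 881.
Check: 661 · 881 = 582341.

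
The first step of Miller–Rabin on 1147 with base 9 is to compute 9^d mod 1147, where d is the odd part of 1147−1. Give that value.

1147 − 1 = 1146 = 2^1 · 573, so d = 573.
9^1 ≡ 9 (mod 1147)
9^2 ≡ 9^2 = 81 ≡ 81 (mod 1147)
9^4 ≡ 81^2 = 6561 ≡ 826 (mod 1147)
9^8 ≡ 826^2 = 682276 ≡ 958 (mod 1147)
9^16 ≡ 958^2 = 917764 ≡ 164 (mod 1147)
9^32 ≡ 164^2 = 26896 ≡ 515 (mod 1147)
9^64 ≡ 515^2 = 265225 ≡ 268 (mod 1147)
9^128 ≡ 268^2 = 71824 ≡ 710 (mod 1147)
9^256 ≡ 710^2 = 504100 ≡ 567 (mod 1147)
9^512 ≡ 567^2 = 321489 ≡ 329 (mod 1147)
573 = 512 + 32 + 16 + 8 + 4 + 1 in binary powers of 2.
So 9^573 ≡ 329 · 515 · 164 · 958 · 826 · 9 ≡ 47 (mod 1147).
Squaring chain: 47; never reaches −1, so base 9 is a Miller–Rabin witness that 1147 is composite.

47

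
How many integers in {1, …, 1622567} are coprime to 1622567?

Factor: 1622567 = 83 · 113 · 173.
φ(1622567) = (83−1) · (113−1) · (173−1) = 82 · 112 · 172 = 1579648.

1579648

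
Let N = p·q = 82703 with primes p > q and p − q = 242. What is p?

433

Since p = q + 242, we have 82703 = q(q + 242), so q² + 242q − 82703 = 0.
Discriminant: 242² + 4·82703 = 58564 + 330812 = 389376; √389376 = 624.
q = (−242 + 624)/2 = 191, and p = q + 242 = 433.
Check: 191 · 433 = 82703.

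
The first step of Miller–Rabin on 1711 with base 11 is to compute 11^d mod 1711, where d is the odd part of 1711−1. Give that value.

1711 − 1 = 1710 = 2^1 · 855, so d = 855.
11^1 ≡ 11 (mod 1711)
11^2 ≡ 11^2 = 121 ≡ 121 (mod 1711)
11^4 ≡ 121^2 = 14641 ≡ 953 (mod 1711)
11^8 ≡ 953^2 = 908209 ≡ 1379 (mod 1711)
11^16 ≡ 1379^2 = 1901641 ≡ 720 (mod 1711)
11^32 ≡ 720^2 = 518400 ≡ 1678 (mod 1711)
11^64 ≡ 1678^2 = 2815684 ≡ 1089 (mod 1711)
11^128 ≡ 1089^2 = 1185921 ≡ 198 (mod 1711)
11^256 ≡ 198^2 = 39204 ≡ 1562 (mod 1711)
11^512 ≡ 1562^2 = 2439844 ≡ 1669 (mod 1711)
855 = 512 + 256 + 64 + 16 + 4 + 2 + 1 in binary powers of 2.
So 11^855 ≡ 1669 · 1562 · 1089 · 720 · 953 · 121 · 11 ≡ 1294 (mod 1711).
Squaring chain: 1294; never reaches −1, so base 11 is a Miller–Rabin witness that 1711 is composite.

1294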